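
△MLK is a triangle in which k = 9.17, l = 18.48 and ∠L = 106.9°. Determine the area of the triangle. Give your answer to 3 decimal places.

Law of sines: sin K = k·sin L/l ≈ 0.47478.
Since l ≥ k, only the acute value applies: ∠K ≈ 28.35°.
Then ∠M = 180° − ∠L − ∠K ≈ 44.75°.
Law of sines gives m = l·sin M/sin L ≈ 13.599.
Area = ½·l·k·sin M ≈ 59.657.

area ≈ 59.657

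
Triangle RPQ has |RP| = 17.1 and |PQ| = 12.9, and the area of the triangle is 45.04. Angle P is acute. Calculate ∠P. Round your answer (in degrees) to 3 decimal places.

∠P ≈ 24.102°

From area = ½·|RP|·|PQ|·sin P, we get sin P = 2·area/(|RP|·|PQ|) ≈ 0.40836.
Taking the acute solution, ∠P ≈ 24.10°.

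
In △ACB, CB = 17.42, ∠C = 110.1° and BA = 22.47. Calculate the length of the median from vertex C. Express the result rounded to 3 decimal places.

Law of sines: sin A = CB·sin C/BA ≈ 0.72804.
Since BA ≥ CB, only the acute value applies: ∠A ≈ 46.72°.
Then ∠B = 180° − ∠C − ∠A ≈ 23.18°.
Law of sines gives AC = BA·sin B/sin C ≈ 9.4175.
Median from C: ½√(2·AC² + 2·CB² − BA²) ≈ 8.3575.

m_C ≈ 8.357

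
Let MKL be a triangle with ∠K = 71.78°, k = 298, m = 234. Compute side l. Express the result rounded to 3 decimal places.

Law of sines: sin M = m·sin K/k ≈ 0.74587.
Since k ≥ m, only the acute value applies: ∠M ≈ 48.23°.
Then ∠L = 180° − ∠K − ∠M ≈ 59.99°.
Law of sines gives l = k·sin L/sin K ≈ 271.66.

271.661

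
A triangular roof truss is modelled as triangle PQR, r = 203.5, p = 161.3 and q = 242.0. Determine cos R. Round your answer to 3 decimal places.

cos R ≈ 0.553

By the law of cosines, cos R = (p² + q² − r²) / (2·p·q) ≈ 0.55296, so ∠R ≈ 56.43°.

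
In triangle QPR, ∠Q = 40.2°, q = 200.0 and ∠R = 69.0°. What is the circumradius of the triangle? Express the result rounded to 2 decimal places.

154.93

The third angle is ∠P = 180° − ∠R − ∠Q = 70.80°.
Law of sines: p = q·sin P/sin Q ≈ 292.62.
Law of sines: r = q·sin R/sin Q ≈ 289.28.
Circumradius = q/(2 sin Q) ≈ 154.93.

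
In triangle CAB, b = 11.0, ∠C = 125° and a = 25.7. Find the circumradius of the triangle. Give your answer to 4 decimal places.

R ≈ 20.2975

By the law of cosines, c² = a² + b² − 2·a·b·cos C = 1105.8, so c ≈ 33.253.
Area = ½·a·b·sin C ≈ 115.79.
Circumradius = c/(2 sin C) ≈ 20.297.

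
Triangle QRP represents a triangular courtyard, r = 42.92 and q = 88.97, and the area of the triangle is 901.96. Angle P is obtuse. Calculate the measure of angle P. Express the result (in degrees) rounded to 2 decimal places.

∠P ≈ 151.81°

From area = ½·q·r·sin P, we get sin P = 2·area/(q·r) ≈ 0.47240.
Taking the obtuse solution, ∠P ≈ 151.81°.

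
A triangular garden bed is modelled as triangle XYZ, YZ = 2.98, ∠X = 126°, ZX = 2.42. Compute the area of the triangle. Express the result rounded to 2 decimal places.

area ≈ 0.81

Law of sines: sin Y = ZX·sin X/YZ ≈ 0.65699.
Since YZ ≥ ZX, only the acute value applies: ∠Y ≈ 41.07°.
Then ∠Z = 180° − ∠X − ∠Y ≈ 12.93°.
Law of sines gives XY = YZ·sin Z/sin X ≈ 0.82419.
Area = ½·YZ·ZX·sin Z ≈ 0.80681.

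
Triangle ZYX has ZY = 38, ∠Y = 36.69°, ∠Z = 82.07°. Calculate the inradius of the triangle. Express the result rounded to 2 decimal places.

r ≈ 9.12

The third angle is ∠X = 180° − ∠Z − ∠Y = 61.24°.
Law of sines: YX = ZY·sin Z/sin X ≈ 42.933.
Law of sines: XZ = ZY·sin Y/sin X ≈ 25.899.
Area = ½·ZY·YX·sin Y ≈ 487.38.
Semiperimeter s = (42.933+25.899+38)/2 = 53.416.
Inradius = area/s = 487.38/53.416 ≈ 9.1243.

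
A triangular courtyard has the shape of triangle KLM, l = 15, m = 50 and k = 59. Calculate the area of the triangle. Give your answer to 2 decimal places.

Semiperimeter s = (59 + 15 + 50)/2 = 62.
Heron's formula: area = √(62·3·47·12) ≈ 323.89.

323.89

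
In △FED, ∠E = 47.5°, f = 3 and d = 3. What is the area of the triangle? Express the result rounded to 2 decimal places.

Area = ½·d·f·sin E ≈ 3.3177.

area ≈ 3.32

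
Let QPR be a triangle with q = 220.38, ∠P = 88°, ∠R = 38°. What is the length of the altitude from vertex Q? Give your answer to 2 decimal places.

The third angle is ∠Q = 180° − ∠P − ∠R = 54.00°.
Law of sines: p = q·sin P/sin Q ≈ 272.24.
Law of sines: r = q·sin R/sin Q ≈ 167.71.
Area = ½·q·p·sin R ≈ 18469.
The altitude from Q has length 2·area/q ≈ 167.61.

167.61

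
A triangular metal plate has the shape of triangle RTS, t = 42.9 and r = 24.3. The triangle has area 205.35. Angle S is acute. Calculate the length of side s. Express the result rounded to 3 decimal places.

22.684

From area = ½·r·t·sin S, we get sin S = 2·area/(r·t) ≈ 0.39397.
Taking the acute solution, ∠S ≈ 23.20°.
Law of cosines then gives s ≈ 22.684.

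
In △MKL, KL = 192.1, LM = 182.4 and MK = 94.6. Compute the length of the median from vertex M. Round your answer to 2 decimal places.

Median from M: ½√(2·LM² + 2·MK² − KL²) ≈ 109.01.

m_M ≈ 109.01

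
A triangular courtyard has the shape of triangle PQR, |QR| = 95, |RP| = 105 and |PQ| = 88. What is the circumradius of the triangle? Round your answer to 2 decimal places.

55.90

By the law of cosines, cos P = (|RP|² + |PQ|² − |QR|²) / (2·|RP|·|PQ|) ≈ 0.52727, so ∠P ≈ 58.18°.
Circumradius = |QR|/(2 sin P) ≈ 55.902.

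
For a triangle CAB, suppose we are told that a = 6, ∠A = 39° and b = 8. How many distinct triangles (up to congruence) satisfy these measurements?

2

b·sin A = 8·sin(39°) ≈ 5.035.
Since b sin A < a < b (5.035 < 6 < 8), two triangles exist.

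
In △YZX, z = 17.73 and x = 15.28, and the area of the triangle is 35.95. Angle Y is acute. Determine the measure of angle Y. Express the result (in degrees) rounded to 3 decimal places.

From area = ½·z·x·sin Y, we get sin Y = 2·area/(z·x) ≈ 0.26540.
Taking the acute solution, ∠Y ≈ 15.39°.

∠Y ≈ 15.391°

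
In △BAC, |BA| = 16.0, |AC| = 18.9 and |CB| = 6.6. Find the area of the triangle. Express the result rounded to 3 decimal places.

50.795

Semiperimeter s = (18.9 + 6.6 + 16)/2 = 20.75.
Heron's formula: area = √(20.75·1.85·14.15·4.75) ≈ 50.795.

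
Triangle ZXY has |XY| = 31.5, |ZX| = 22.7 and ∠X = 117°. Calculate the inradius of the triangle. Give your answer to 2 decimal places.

6.33

By the law of cosines, |YZ|² = |ZX|² + |XY|² − 2·|ZX|·|XY|·cos X = 2156.8, so |YZ| ≈ 46.441.
Area = ½·|ZX|·|XY|·sin X ≈ 318.56.
Semiperimeter s = (31.5+46.441+22.7)/2 = 50.321.
Inradius = area/s = 318.56/50.321 ≈ 6.3305.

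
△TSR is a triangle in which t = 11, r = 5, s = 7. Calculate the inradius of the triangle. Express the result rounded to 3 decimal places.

Semiperimeter p = (11 + 7 + 5)/2 = 11.5.
Heron's formula: area = √(11.5·0.5·4.5·6.5) ≈ 12.969.
Inradius = area/p = 12.969/11.5 ≈ 1.1277.

1.128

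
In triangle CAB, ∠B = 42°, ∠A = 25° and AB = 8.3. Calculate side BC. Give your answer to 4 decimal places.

The third angle is ∠C = 180° − ∠A − ∠B = 113.00°.
Law of sines: BC = AB·sin A/sin C ≈ 3.8107.

3.8107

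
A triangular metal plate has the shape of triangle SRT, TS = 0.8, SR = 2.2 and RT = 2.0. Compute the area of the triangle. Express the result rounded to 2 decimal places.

Semiperimeter s = (2 + 0.8 + 2.2)/2 = 2.5.
Heron's formula: area = √(2.5·0.5·1.7·0.3) ≈ 0.79844.

0.80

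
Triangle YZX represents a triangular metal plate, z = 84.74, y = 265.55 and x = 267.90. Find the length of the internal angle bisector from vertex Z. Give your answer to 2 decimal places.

By the law of cosines, cos Z = (x² + y² − z²) / (2·x·y) ≈ 0.94957, so ∠Z ≈ 18.27°.
The bisector from Z has length 2·x·y·cos(∠Z/2)/(x+y) ≈ 263.34.

263.34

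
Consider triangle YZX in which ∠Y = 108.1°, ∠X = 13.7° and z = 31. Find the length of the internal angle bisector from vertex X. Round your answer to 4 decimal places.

t_X ≈ 32.4989

The third angle is ∠Z = 180° − ∠X − ∠Y = 58.20°.
Law of sines: y = z·sin Y/sin Z ≈ 34.67.
Law of sines: x = z·sin X/sin Z ≈ 8.6387.
The bisector from X has length 2·y·z·cos(∠X/2)/(y+z) ≈ 32.499.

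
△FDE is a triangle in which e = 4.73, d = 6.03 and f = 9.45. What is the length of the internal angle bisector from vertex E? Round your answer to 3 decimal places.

By the law of cosines, cos E = (f² + d² − e²) / (2·f·d) ≈ 0.90632, so ∠E ≈ 0.436 rad.
The bisector from E has length 2·f·d·cos(∠E/2)/(f+d) ≈ 7.1877.

7.188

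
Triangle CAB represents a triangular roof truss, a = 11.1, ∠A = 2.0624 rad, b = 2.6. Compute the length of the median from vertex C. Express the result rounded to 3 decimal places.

Law of sines: sin B = b·sin A/a ≈ 0.20650.
Since a ≥ b, only the acute value applies: ∠B ≈ 0.2080 rad.
Then ∠C = π − ∠A − ∠B ≈ 0.8712 rad.
Law of sines gives c = a·sin C/sin A ≈ 9.6335.
Median from C: ½√(2·a² + 2·b² − c²) ≈ 6.4641.

6.464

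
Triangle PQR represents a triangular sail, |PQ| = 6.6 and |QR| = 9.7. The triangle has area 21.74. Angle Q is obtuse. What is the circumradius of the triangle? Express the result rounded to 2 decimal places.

11.20

From area = ½·|PQ|·|QR|·sin Q, we get sin Q = 2·area/(|PQ|·|QR|) ≈ 0.67916.
Taking the obtuse solution, ∠Q ≈ 137.22°.
Law of cosines then gives |RP| ≈ 15.219.
Circumradius = |RP|/(2 sin Q) ≈ 11.205.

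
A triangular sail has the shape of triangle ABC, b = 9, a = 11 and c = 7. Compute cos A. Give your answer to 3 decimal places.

By the law of cosines, cos A = (b² + c² − a²) / (2·b·c) ≈ 0.07143, so ∠A ≈ 1.499 rad.

cos A ≈ 0.071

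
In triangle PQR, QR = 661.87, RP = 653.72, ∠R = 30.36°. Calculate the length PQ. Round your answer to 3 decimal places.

344.580

By the law of cosines, PQ² = QR² + RP² − 2·QR·RP·cos R = 1.1874e+05, so PQ ≈ 344.58.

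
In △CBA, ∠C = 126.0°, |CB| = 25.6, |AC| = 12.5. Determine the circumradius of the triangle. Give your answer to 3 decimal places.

By the law of cosines, |BA|² = |AC|² + |CB|² − 2·|AC|·|CB|·cos C = 1187.8, so |BA| ≈ 34.464.
Area = ½·|AC|·|CB|·sin C ≈ 129.44.
Circumradius = |BA|/(2 sin C) ≈ 21.3.

21.300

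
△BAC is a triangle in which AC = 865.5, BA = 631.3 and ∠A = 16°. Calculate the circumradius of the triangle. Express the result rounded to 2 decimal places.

By the law of cosines, CB² = BA² + AC² − 2·BA·AC·cos A = 97182, so CB ≈ 311.74.
Area = ½·BA·AC·sin A ≈ 75303.
Circumradius = CB/(2 sin A) ≈ 565.49.

R ≈ 565.49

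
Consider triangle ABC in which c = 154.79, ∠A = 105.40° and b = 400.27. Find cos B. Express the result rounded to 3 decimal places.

By the law of cosines, a² = b² + c² − 2·b·c·cos A = 2.1708e+05, so a ≈ 465.92.
Law of cosines again: cos B = (c² + a² − b²)/(2·c·a) ≈ 0.56036, so ∠B ≈ 55.92°.

0.560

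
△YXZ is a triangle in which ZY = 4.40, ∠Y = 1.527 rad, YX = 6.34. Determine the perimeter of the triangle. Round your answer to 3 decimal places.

By the law of cosines, XZ² = ZY² + YX² − 2·ZY·YX·cos Y = 57.113, so XZ ≈ 7.5573.
Semiperimeter s = (7.5573+4.4+6.34)/2 = 9.1487.
Perimeter = 7.5573 + 4.4 + 6.34 = 18.297.

18.297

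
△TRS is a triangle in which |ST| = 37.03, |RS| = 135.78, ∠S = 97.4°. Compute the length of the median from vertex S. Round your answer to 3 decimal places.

By the law of cosines, |TR|² = |RS|² + |ST|² − 2·|RS|·|ST|·cos S = 21103, so |TR| ≈ 145.27.
Median from S: ½√(2·|RS|² + 2·|ST|² − |TR|²) ≈ 68.03.

m_S ≈ 68.030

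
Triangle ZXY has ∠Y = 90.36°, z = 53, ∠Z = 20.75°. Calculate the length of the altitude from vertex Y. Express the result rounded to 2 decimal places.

The third angle is ∠X = 180° − ∠Y − ∠Z = 68.89°.
Law of sines: x = z·sin X/sin Z ≈ 139.56.
Law of sines: y = z·sin Y/sin Z ≈ 149.59.
Area = ½·z·x·sin Y ≈ 3698.1.
The altitude from Y has length 2·area/y ≈ 49.443.

h_Y ≈ 49.44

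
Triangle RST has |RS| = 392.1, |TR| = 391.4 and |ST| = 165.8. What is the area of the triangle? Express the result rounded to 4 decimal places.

Semiperimeter s = (165.8 + 391.4 + 392.1)/2 = 474.65.
Heron's formula: area = √(474.65·308.85·83.25·82.55) ≈ 31740.

area ≈ 31740.3130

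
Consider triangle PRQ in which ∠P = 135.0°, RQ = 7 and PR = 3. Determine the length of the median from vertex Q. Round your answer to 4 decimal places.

Law of sines: sin Q = PR·sin P/RQ ≈ 0.30305.
Since RQ ≥ PR, only the acute value applies: ∠Q ≈ 17.64°.
Then ∠R = 180° − ∠P − ∠Q ≈ 27.36°.
Law of sines gives QP = RQ·sin R/sin P ≈ 4.5495.
Median from Q: ½√(2·RQ² + 2·QP² − PR²) ≈ 5.7096.

m_Q ≈ 5.7096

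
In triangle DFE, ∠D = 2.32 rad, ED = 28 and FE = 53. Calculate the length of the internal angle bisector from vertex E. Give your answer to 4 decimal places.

t_E ≈ 35.8201

Law of sines: sin F = ED·sin D/FE ≈ 0.38684.
Since FE ≥ ED, only the acute value applies: ∠F ≈ 0.397 rad.
Then ∠E = π − ∠D − ∠F ≈ 0.424 rad.
Law of sines gives DF = FE·sin E/sin D ≈ 29.804.
The bisector from E has length 2·FE·ED·cos(∠E/2)/(FE+ED) ≈ 35.82.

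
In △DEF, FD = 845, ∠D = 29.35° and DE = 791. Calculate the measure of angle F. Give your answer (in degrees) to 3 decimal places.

By the law of cosines, EF² = FD² + DE² − 2·FD·DE·cos D = 1.745e+05, so EF ≈ 417.74.
Law of cosines again: cos F = (EF² + FD² − DE²)/(2·EF·FD) ≈ 0.37232, so ∠F ≈ 68.14°.

∠F ≈ 68.141°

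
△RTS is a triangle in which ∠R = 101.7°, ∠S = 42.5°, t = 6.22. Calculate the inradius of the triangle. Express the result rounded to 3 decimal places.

1.837

The third angle is ∠T = 180° − ∠S − ∠R = 35.80°.
Law of sines: r = t·sin R/sin T ≈ 10.412.
Law of sines: s = t·sin S/sin T ≈ 7.1837.
Area = ½·t·r·sin S ≈ 21.877.
Semiperimeter p = (10.412+6.22+7.1837)/2 = 11.908.
Inradius = area/p = 21.877/11.908 ≈ 1.8372.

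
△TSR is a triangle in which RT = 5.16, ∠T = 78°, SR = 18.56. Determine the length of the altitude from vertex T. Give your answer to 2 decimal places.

Law of sines: sin S = RT·sin T/SR ≈ 0.27194.
Since SR ≥ RT, only the acute value applies: ∠S ≈ 15.78°.
Then ∠R = 180° − ∠T − ∠S ≈ 86.22°.
Law of sines gives TS = SR·sin R/sin T ≈ 18.933.
Area = ½·SR·RT·sin R ≈ 47.781.
The altitude from T has length 2·area/SR ≈ 5.1488.

5.15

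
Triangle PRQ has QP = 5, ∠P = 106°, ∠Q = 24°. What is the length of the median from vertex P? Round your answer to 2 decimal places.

The third angle is ∠R = 180° − ∠Q − ∠P = 50.00°.
Law of sines: RQ = QP·sin P/sin R ≈ 6.2742.
Law of sines: PR = QP·sin Q/sin R ≈ 2.6548.
Median from P: ½√(2·QP² + 2·PR² − RQ²) ≈ 2.4865.

2.49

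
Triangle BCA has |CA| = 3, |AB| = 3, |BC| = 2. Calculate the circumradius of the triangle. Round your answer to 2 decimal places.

By the law of cosines, cos B = (|AB|² + |BC|² − |CA|²) / (2·|AB|·|BC|) ≈ 0.33333, so ∠B ≈ 1.231 rad.
Circumradius = |CA|/(2 sin B) ≈ 1.591.

1.59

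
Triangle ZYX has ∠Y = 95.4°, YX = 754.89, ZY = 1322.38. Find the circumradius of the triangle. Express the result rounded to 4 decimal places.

795.1150

By the law of cosines, XZ² = ZY² + YX² − 2·ZY·YX·cos Y = 2.5064e+06, so XZ ≈ 1583.2.
Area = ½·ZY·YX·sin Y ≈ 4.9691e+05.
Circumradius = XZ/(2 sin Y) ≈ 795.12.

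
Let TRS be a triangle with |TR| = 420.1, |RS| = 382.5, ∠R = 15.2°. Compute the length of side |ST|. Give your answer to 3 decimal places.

112.502

By the law of cosines, |ST|² = |TR|² + |RS|² − 2·|TR|·|RS|·cos R = 12657, so |ST| ≈ 112.5.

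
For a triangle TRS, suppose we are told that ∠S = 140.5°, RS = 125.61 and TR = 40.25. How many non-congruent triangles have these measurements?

RS·sin S = 125.61·sin(140.5°) ≈ 79.9.
Since ∠S is not acute, a triangle exists only if TR > RS; here TR ≤ RS, so there is no triangle.

0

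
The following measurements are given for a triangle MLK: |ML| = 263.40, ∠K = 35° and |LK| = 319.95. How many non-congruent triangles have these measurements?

|LK|·sin K = 319.95·sin(35°) ≈ 183.5.
Since |LK| sin K < |ML| < |LK| (183.5 < 263.40 < 319.95), two triangles exist.

2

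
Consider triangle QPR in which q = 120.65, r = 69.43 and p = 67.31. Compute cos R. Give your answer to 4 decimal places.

By the law of cosines, cos R = (q² + p² − r²) / (2·q·p) ≈ 0.87838, so ∠R ≈ 28.55°.

0.8784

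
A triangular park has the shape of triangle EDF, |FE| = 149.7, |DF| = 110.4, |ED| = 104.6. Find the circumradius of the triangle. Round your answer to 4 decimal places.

By the law of cosines, cos E = (|FE|² + |ED|² − |DF|²) / (2·|FE|·|ED|) ≈ 0.67576, so ∠E ≈ 47.49°.
Circumradius = |DF|/(2 sin E) ≈ 74.886.

R ≈ 74.8863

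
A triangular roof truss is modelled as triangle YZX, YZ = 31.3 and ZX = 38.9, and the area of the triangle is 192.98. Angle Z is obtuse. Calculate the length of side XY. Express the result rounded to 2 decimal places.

69.30

From area = ½·YZ·ZX·sin Z, we get sin Z = 2·area/(YZ·ZX) ≈ 0.31699.
Taking the obtuse solution, ∠Z ≈ 161.52°.
Law of cosines then gives XY ≈ 69.3.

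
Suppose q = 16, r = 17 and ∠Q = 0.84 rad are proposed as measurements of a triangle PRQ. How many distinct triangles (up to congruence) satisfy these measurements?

r·sin Q = 17·sin(0.84 rad) ≈ 12.66.
Since r sin Q < q < r (12.66 < 16 < 17), two triangles exist.

2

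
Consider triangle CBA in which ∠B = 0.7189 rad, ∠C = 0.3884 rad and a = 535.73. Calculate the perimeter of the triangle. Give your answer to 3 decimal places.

The third angle is ∠A = π − ∠C − ∠B = 2.0343 rad.
Law of sines: c = a·sin C/sin A ≈ 226.82.
Law of sines: b = a·sin B/sin A ≈ 394.42.
Semiperimeter s = (226.82+394.42+535.73)/2 = 578.48.
Perimeter = 226.82 + 394.42 + 535.73 = 1157.

perimeter ≈ 1156.968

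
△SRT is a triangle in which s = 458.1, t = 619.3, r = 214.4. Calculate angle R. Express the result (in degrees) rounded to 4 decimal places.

15.2508

By the law of cosines, cos R = (t² + s² − r²) / (2·t·s) ≈ 0.96478, so ∠R ≈ 15.25°.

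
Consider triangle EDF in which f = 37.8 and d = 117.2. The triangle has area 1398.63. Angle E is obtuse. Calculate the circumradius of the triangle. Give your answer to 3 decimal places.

117.548

From area = ½·d·f·sin E, we get sin E = 2·area/(d·f) ≈ 0.63141.
Taking the obtuse solution, ∠E ≈ 2.458 rad.
Law of cosines then gives e ≈ 148.44.
Circumradius = e/(2 sin E) ≈ 117.55.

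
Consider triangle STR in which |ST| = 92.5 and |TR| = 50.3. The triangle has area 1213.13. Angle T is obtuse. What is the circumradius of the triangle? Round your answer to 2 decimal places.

132.26

From area = ½·|ST|·|TR|·sin T, we get sin T = 2·area/(|ST|·|TR|) ≈ 0.52147.
Taking the obtuse solution, ∠T ≈ 148.57°.
Law of cosines then gives |RS| ≈ 137.94.
Circumradius = |RS|/(2 sin T) ≈ 132.26.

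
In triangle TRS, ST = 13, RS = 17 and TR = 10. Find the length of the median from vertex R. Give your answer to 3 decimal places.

Median from R: ½√(2·TR² + 2·RS² − ST²) ≈ 12.339.

m_R ≈ 12.339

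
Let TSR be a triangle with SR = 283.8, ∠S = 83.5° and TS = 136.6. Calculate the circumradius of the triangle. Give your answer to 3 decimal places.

151.326

By the law of cosines, RT² = TS² + SR² − 2·TS·SR·cos S = 90425, so RT ≈ 300.71.
Area = ½·TS·SR·sin S ≈ 19259.
Circumradius = RT/(2 sin S) ≈ 151.33.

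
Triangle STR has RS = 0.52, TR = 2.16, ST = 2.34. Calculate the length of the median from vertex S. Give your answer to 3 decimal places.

1.306

Median from S: ½√(2·RS² + 2·ST² − TR²) ≈ 1.3064.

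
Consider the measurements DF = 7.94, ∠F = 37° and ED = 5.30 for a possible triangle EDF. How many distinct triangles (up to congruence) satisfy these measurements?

DF·sin F = 7.94·sin(37°) ≈ 4.778.
Since DF sin F < ED < DF (4.778 < 5.30 < 7.94), two triangles exist.

2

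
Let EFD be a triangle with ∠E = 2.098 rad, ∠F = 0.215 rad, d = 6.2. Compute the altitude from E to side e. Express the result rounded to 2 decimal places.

h_E ≈ 1.32

The third angle is ∠D = π − ∠E − ∠F = 0.829 rad.
Law of sines: e = d·sin E/sin D ≈ 7.2704.
Law of sines: f = d·sin F/sin D ≈ 1.7948.
Area = ½·d·e·sin F ≈ 4.8085.
The altitude from E has length 2·area/e ≈ 1.3228.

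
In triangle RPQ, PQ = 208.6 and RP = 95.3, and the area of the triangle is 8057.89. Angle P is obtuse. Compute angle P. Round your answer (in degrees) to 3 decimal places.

∠P ≈ 125.839°

From area = ½·RP·PQ·sin P, we get sin P = 2·area/(RP·PQ) ≈ 0.81067.
Taking the obtuse solution, ∠P ≈ 125.84°.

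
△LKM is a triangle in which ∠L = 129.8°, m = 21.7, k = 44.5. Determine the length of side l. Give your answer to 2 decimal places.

By the law of cosines, l² = k² + m² − 2·k·m·cos L = 3687.4, so l ≈ 60.724.

60.72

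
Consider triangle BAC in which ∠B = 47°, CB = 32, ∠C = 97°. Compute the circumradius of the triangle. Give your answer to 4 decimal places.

R ≈ 27.2208

The third angle is ∠A = 180° − ∠C − ∠B = 36.00°.
Law of sines: AC = CB·sin B/sin A ≈ 39.816.
Law of sines: BA = CB·sin C/sin A ≈ 54.036.
Circumradius = CB/(2 sin A) ≈ 27.221.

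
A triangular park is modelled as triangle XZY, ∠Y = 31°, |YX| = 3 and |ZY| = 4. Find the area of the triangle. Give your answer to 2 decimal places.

3.09

Area = ½·|ZY|·|YX|·sin Y ≈ 3.0902.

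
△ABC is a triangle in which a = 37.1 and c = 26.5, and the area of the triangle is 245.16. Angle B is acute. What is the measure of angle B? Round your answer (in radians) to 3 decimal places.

∠B ≈ 0.522 rad

From area = ½·c·a·sin B, we get sin B = 2·area/(c·a) ≈ 0.49872.
Taking the acute solution, ∠B ≈ 0.522 rad.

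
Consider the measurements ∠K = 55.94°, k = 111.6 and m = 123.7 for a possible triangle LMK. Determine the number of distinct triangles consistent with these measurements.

m·sin K = 123.7·sin(55.94°) ≈ 102.5.
Since m sin K < k < m (102.5 < 111.6 < 123.7), two triangles exist.

2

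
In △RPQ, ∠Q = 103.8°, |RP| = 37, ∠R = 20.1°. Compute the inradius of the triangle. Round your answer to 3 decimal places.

r ≈ 4.921

The third angle is ∠P = 180° − ∠Q − ∠R = 56.10°.
Law of sines: |PQ| = |RP|·sin R/sin Q ≈ 13.093.
Law of sines: |QR| = |RP|·sin P/sin Q ≈ 31.623.
Area = ½·|RP|·|PQ|·sin P ≈ 201.05.
Semiperimeter s = (13.093+31.623+37)/2 = 40.858.
Inradius = area/s = 201.05/40.858 ≈ 4.9207.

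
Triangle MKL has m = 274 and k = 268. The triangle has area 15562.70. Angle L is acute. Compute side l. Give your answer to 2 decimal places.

117.82

From area = ½·m·k·sin L, we get sin L = 2·area/(m·k) ≈ 0.42387.
Taking the acute solution, ∠L ≈ 0.438 rad.
Law of cosines then gives l ≈ 117.82.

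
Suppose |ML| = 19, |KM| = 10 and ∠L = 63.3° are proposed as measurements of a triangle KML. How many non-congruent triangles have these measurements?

0

|ML|·sin L = 19·sin(63.3°) ≈ 16.97.
Since |KM| = 10 < 16.97 = |ML| sin L, no triangle exists.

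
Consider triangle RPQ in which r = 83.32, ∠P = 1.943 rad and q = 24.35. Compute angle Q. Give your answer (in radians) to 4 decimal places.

By the law of cosines, p² = q² + r² − 2·q·r·cos P = 9010.8, so p ≈ 94.925.
Law of cosines again: cos Q = (r² + p² − q²)/(2·r·p) ≈ 0.97103, so ∠Q ≈ 0.241 rad.

∠Q ≈ 0.2413 rad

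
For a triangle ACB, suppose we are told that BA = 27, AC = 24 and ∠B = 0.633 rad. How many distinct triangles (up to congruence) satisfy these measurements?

BA·sin B = 27·sin(0.633 rad) ≈ 15.97.
Since BA sin B < AC < BA (15.97 < 24 < 27), two triangles exist.

2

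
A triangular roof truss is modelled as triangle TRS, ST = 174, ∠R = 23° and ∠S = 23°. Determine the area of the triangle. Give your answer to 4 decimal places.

The third angle is ∠T = 180° − ∠R − ∠S = 134.00°.
Law of sines: RS = ST·sin T/sin R ≈ 320.34.
Law of sines: TR = ST·sin S/sin R ≈ 174.
Area = ½·ST·RS·sin S ≈ 10889.

area ≈ 10889.3659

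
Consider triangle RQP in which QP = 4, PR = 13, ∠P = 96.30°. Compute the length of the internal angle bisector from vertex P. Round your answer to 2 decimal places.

By the law of cosines, RQ² = QP² + PR² − 2·QP·PR·cos P = 196.41, so RQ ≈ 14.015.
The bisector from P has length 2·QP·PR·cos(∠P/2)/(QP+PR) ≈ 4.0816.

t_P ≈ 4.08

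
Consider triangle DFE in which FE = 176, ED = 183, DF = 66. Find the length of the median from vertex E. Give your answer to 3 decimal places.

176.475

Median from E: ½√(2·FE² + 2·ED² − DF²) ≈ 176.48.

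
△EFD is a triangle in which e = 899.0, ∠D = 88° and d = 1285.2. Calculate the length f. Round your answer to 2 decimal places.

950.35

Law of sines: sin E = e·sin D/d ≈ 0.69908.
Since d ≥ e, only the acute value applies: ∠E ≈ 44.35°.
Then ∠F = 180° − ∠D − ∠E ≈ 47.65°.
Law of sines gives f = d·sin F/sin D ≈ 950.35.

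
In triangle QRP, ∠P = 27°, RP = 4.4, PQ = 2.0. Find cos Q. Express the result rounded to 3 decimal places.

cos Q ≈ -0.693

By the law of cosines, QR² = RP² + PQ² − 2·RP·PQ·cos P = 7.6783, so QR ≈ 2.771.
Law of cosines again: cos Q = (PQ² + QR² − RP²)/(2·PQ·QR) ≈ -0.69305, so ∠Q ≈ 133.87°.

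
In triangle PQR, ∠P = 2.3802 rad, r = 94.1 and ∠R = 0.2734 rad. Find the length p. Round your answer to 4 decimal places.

The third angle is ∠Q = π − ∠R − ∠P = 0.4880 rad.
Law of sines: p = r·sin P/sin R ≈ 240.45.

240.4475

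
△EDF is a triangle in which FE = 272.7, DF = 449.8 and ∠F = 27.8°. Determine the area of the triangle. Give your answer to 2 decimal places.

Area = ½·DF·FE·sin F ≈ 28604.

28603.60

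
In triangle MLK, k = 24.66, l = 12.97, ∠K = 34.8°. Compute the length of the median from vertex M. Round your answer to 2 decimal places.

m_M ≈ 9.81

Law of sines: sin L = l·sin K/k ≈ 0.30017.
Since k ≥ l, only the acute value applies: ∠L ≈ 17.47°.
Then ∠M = 180° − ∠K − ∠L ≈ 127.73°.
Law of sines gives m = k·sin M/sin K ≈ 34.173.
Median from M: ½√(2·l² + 2·k² − m²) ≈ 9.809.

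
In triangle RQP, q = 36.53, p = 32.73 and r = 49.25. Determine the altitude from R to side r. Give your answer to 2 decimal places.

Semiperimeter s = (49.25 + 36.53 + 32.73)/2 = 59.255.
Heron's formula: area = √(59.255·10.005·22.725·26.525) ≈ 597.79.
The altitude from R has length 2·area/r ≈ 24.276.

24.28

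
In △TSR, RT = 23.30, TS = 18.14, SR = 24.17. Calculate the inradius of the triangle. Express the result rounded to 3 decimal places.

Semiperimeter s = (24.17 + 23.3 + 18.14)/2 = 32.805.
Heron's formula: area = √(32.805·8.635·9.505·14.665) ≈ 198.71.
Inradius = area/s = 198.71/32.805 ≈ 6.0573.

r ≈ 6.057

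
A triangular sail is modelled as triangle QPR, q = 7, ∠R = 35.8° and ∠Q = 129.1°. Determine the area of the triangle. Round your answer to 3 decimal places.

area ≈ 4.811

The third angle is ∠P = 180° − ∠R − ∠Q = 15.10°.
Law of sines: p = q·sin P/sin Q ≈ 2.3498.
Law of sines: r = q·sin R/sin Q ≈ 5.2764.
Area = ½·q·p·sin R ≈ 4.8108.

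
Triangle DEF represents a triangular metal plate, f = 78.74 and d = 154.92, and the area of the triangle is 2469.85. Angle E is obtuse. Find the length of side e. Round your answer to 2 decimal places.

229.14

From area = ½·f·d·sin E, we get sin E = 2·area/(f·d) ≈ 0.40495.
Taking the obtuse solution, ∠E ≈ 156.11°.
Law of cosines then gives e ≈ 229.14.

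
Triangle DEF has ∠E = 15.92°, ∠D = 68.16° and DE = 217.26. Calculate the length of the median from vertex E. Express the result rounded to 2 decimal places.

m_E ≈ 207.98

The third angle is ∠F = 180° − ∠D − ∠E = 95.92°.
Law of sines: EF = DE·sin D/sin F ≈ 202.75.
Law of sines: FD = DE·sin E/sin F ≈ 59.913.
Median from E: ½√(2·DE² + 2·EF² − FD²) ≈ 207.98.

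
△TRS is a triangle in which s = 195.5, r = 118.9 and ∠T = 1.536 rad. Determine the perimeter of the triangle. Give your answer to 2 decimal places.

By the law of cosines, t² = r² + s² − 2·r·s·cos T = 50740, so t ≈ 225.26.
Semiperimeter p = (225.26+118.9+195.5)/2 = 269.83.
Perimeter = 225.26 + 118.9 + 195.5 = 539.66.

539.66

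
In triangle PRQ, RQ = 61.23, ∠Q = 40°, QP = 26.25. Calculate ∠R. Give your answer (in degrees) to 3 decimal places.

22.310

By the law of cosines, PR² = RQ² + QP² − 2·RQ·QP·cos Q = 1975.7, so PR ≈ 44.448.
Law of cosines again: cos R = (PR² + RQ² − QP²)/(2·PR·RQ) ≈ 0.92515, so ∠R ≈ 22.31°.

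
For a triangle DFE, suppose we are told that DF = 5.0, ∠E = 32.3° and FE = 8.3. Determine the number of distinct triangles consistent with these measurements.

2

FE·sin E = 8.3·sin(32.3°) ≈ 4.435.
Since FE sin E < DF < FE (4.435 < 5.0 < 8.3), two triangles exist.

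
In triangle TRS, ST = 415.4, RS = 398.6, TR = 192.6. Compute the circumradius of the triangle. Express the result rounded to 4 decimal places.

By the law of cosines, cos T = (ST² + TR² − RS²) / (2·ST·TR) ≈ 0.31729, so ∠T ≈ 71.50°.
Circumradius = RS/(2 sin T) ≈ 210.16.

210.1591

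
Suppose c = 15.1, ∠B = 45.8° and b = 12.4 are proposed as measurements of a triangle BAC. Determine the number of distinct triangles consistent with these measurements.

2

c·sin B = 15.1·sin(45.8°) ≈ 10.83.
Since c sin B < b < c (10.83 < 12.4 < 15.1), two triangles exist.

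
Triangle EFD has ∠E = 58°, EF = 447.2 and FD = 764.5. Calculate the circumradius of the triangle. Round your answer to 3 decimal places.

Law of sines: sin D = EF·sin E/FD ≈ 0.49607.
Since FD ≥ EF, only the acute value applies: ∠D ≈ 29.74°.
Then ∠F = 180° − ∠E − ∠D ≈ 92.26°.
Law of sines gives DE = FD·sin F/sin E ≈ 900.78.
Circumradius = FD/(2 sin E) ≈ 450.74.

450.741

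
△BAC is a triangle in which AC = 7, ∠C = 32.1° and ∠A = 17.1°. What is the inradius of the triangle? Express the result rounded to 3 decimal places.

The third angle is ∠B = 180° − ∠A − ∠C = 130.80°.
Law of sines: CB = AC·sin A/sin B ≈ 2.719.
Law of sines: BA = AC·sin C/sin B ≈ 4.9139.
Area = ½·AC·CB·sin C ≈ 5.0571.
Semiperimeter s = (7+2.719+4.9139)/2 = 7.3165.
Inradius = area/s = 5.0571/7.3165 ≈ 0.69119.

0.691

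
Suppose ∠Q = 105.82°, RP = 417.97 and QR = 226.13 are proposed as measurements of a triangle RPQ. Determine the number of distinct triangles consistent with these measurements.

QR·sin Q = 226.13·sin(105.82°) ≈ 217.6.
Since ∠Q is not acute, a triangle exists only if RP > QR; here RP > QR, so there is exactly one triangle.

1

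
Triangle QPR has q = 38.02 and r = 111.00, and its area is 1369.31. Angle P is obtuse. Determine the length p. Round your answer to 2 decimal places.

From area = ½·r·q·sin P, we get sin P = 2·area/(r·q) ≈ 0.64893.
Taking the obtuse solution, ∠P ≈ 139.54°.
Law of cosines then gives p ≈ 142.09.

142.09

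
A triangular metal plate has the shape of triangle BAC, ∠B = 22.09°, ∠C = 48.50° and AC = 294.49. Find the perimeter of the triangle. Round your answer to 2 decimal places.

The third angle is ∠A = 180° − ∠C − ∠B = 109.41°.
Law of sines: CB = AC·sin A/sin B ≈ 738.58.
Law of sines: BA = AC·sin C/sin B ≈ 586.5.
Semiperimeter s = (294.49+738.58+586.5)/2 = 809.78.
Perimeter = 294.49 + 738.58 + 586.5 = 1619.6.

1619.57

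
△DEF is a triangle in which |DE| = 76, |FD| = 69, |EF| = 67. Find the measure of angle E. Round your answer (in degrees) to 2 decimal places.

57.29

By the law of cosines, cos E = (|DE|² + |EF|² − |FD|²) / (2·|DE|·|EF|) ≈ 0.54046, so ∠E ≈ 57.29°.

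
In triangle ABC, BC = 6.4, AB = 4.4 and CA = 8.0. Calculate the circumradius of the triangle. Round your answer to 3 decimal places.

4.009

By the law of cosines, cos A = (CA² + AB² − BC²) / (2·CA·AB) ≈ 0.60227, so ∠A ≈ 52.97°.
Circumradius = BC/(2 sin A) ≈ 4.0086.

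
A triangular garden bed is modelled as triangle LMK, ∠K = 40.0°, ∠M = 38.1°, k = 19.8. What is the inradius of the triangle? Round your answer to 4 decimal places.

The third angle is ∠L = 180° − ∠M − ∠K = 101.90°.
Law of sines: l = k·sin L/sin K ≈ 30.141.
Law of sines: m = k·sin M/sin K ≈ 19.007.
Area = ½·k·l·sin M ≈ 184.12.
Semiperimeter s = (30.141+19.007+19.8)/2 = 34.474.
Inradius = area/s = 184.12/34.474 ≈ 5.3409.

r ≈ 5.3409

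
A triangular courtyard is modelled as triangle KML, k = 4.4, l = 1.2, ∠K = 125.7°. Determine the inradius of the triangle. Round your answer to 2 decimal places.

Law of sines: sin L = l·sin K/k ≈ 0.22148.
Since k ≥ l, only the acute value applies: ∠L ≈ 12.80°.
Then ∠M = 180° − ∠K − ∠L ≈ 41.50°.
Law of sines gives m = k·sin M/sin K ≈ 3.5905.
Area = ½·k·l·sin M ≈ 1.7495.
Semiperimeter s = (4.4+3.5905+1.2)/2 = 4.5952.
Inradius = area/s = 1.7495/4.5952 ≈ 0.38071.

r ≈ 0.38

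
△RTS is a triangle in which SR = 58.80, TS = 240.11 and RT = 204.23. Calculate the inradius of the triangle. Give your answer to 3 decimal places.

20.389

Semiperimeter s = (240.11 + 58.8 + 204.23)/2 = 251.57.
Heron's formula: area = √(251.57·11.46·192.77·47.34) ≈ 5129.3.
Inradius = area/s = 5129.3/251.57 ≈ 20.389.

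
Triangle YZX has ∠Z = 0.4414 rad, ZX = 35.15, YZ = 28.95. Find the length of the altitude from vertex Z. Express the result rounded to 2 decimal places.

h_Z ≈ 28.45

By the law of cosines, XY² = YZ² + ZX² − 2·YZ·ZX·cos Z = 233.5, so XY ≈ 15.281.
Area = ½·YZ·ZX·sin Z ≈ 217.36.
The altitude from Z has length 2·area/XY ≈ 28.449.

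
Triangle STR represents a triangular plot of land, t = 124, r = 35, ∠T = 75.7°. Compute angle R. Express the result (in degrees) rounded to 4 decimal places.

∠R ≈ 15.8734°

Law of sines: sin R = r·sin T/t ≈ 0.27351.
Since t ≥ r, only the acute value applies: ∠R ≈ 15.87°.
Then ∠S = 180° − ∠T − ∠R ≈ 88.43°.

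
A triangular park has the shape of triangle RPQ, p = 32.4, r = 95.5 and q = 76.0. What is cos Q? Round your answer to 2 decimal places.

By the law of cosines, cos Q = (r² + p² − q²) / (2·r·p) ≈ 0.71004, so ∠Q ≈ 44.76°.

0.71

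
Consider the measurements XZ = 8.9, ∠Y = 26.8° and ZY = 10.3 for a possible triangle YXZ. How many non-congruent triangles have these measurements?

ZY·sin Y = 10.3·sin(26.8°) ≈ 4.644.
Since ZY sin Y < XZ < ZY (4.644 < 8.9 < 10.3), two triangles exist.

2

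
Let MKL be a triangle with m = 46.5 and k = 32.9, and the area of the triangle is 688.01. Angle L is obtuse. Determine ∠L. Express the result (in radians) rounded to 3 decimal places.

From area = ½·m·k·sin L, we get sin L = 2·area/(m·k) ≈ 0.89945.
Taking the obtuse solution, ∠L ≈ 2.023 rad.

2.023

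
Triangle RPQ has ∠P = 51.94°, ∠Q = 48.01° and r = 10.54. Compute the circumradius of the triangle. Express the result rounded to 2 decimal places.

The third angle is ∠R = 180° − ∠P − ∠Q = 80.05°.
Law of sines: p = r·sin P/sin R ≈ 8.4256.
Law of sines: q = r·sin Q/sin R ≈ 7.9536.
Circumradius = r/(2 sin R) ≈ 5.3505.

5.35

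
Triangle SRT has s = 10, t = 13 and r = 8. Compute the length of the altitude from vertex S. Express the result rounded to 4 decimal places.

Semiperimeter p = (10 + 8 + 13)/2 = 15.5.
Heron's formula: area = √(15.5·5.5·7.5·2.5) ≈ 39.98.
The altitude from S has length 2·area/s ≈ 7.9961.

h_S ≈ 7.9961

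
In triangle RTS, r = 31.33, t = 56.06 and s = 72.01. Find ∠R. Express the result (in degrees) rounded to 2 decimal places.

By the law of cosines, cos R = (t² + s² − r²) / (2·t·s) ≈ 0.90993, so ∠R ≈ 24.50°.

24.50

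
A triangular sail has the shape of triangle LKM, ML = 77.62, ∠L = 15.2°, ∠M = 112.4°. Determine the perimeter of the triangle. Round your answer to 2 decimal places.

The third angle is ∠K = 180° − ∠M − ∠L = 52.40°.
Law of sines: KM = ML·sin L/sin K ≈ 25.686.
Law of sines: LK = ML·sin M/sin K ≈ 90.577.
Semiperimeter s = (25.686+77.62+90.577)/2 = 96.942.
Perimeter = 25.686 + 77.62 + 90.577 = 193.88.

perimeter ≈ 193.88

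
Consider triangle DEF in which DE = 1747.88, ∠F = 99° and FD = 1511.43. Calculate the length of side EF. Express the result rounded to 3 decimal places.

672.718

Law of sines: sin E = FD·sin F/DE ≈ 0.85408.
Since DE ≥ FD, only the acute value applies: ∠E ≈ 58.66°.
Then ∠D = 180° − ∠F − ∠E ≈ 22.34°.
Law of sines gives EF = DE·sin D/sin F ≈ 672.72.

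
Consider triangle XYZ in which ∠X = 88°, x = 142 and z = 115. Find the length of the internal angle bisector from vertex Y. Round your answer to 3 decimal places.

Law of sines: sin Z = z·sin X/x ≈ 0.80937.
Since x ≥ z, only the acute value applies: ∠Z ≈ 54.03°.
Then ∠Y = 180° − ∠X − ∠Z ≈ 37.97°.
Law of sines gives y = x·sin Y/sin X ≈ 87.411.
The bisector from Y has length 2·z·x·cos(∠Y/2)/(z+x) ≈ 120.17.

120.170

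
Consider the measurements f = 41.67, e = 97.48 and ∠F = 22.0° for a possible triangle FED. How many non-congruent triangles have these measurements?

2

e·sin F = 97.48·sin(22.0°) ≈ 36.52.
Since e sin F < f < e (36.52 < 41.67 < 97.48), two triangles exist.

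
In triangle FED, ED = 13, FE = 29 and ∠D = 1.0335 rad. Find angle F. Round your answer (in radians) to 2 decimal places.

0.40

Law of sines: sin F = ED·sin D/FE ≈ 0.38511.
Since FE ≥ ED, only the acute value applies: ∠F ≈ 0.3953 rad.
Then ∠E = π − ∠D − ∠F ≈ 1.7128 rad.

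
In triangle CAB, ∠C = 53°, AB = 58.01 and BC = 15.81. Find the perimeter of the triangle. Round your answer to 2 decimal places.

139.95

Law of sines: sin A = BC·sin C/AB ≈ 0.21766.
Since AB ≥ BC, only the acute value applies: ∠A ≈ 12.57°.
Then ∠B = 180° − ∠C − ∠A ≈ 114.43°.
Law of sines gives CA = AB·sin B/sin C ≈ 66.134.
Semiperimeter s = (58.01+15.81+66.134)/2 = 69.977.
Perimeter = 58.01 + 15.81 + 66.134 = 139.95.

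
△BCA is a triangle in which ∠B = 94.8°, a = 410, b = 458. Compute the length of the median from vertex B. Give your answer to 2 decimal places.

Law of sines: sin A = a·sin B/b ≈ 0.89206.
Since b ≥ a, only the acute value applies: ∠A ≈ 63.13°.
Then ∠C = 180° − ∠B − ∠A ≈ 22.07°.
Law of sines gives c = b·sin C/sin B ≈ 172.67.
Median from B: ½√(2·c² + 2·a² − b²) ≈ 215.68.

215.68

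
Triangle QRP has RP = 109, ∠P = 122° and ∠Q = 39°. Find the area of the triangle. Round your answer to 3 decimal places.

The third angle is ∠R = 180° − ∠P − ∠Q = 19.00°.
Law of sines: PQ = RP·sin R/sin Q ≈ 56.389.
Law of sines: QR = RP·sin P/sin Q ≈ 146.88.
Area = ½·RP·PQ·sin P ≈ 2606.2.

2606.235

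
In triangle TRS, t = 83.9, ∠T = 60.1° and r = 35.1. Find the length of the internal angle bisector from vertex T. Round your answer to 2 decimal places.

t_T ≈ 44.46

Law of sines: sin R = r·sin T/t ≈ 0.36267.
Since t ≥ r, only the acute value applies: ∠R ≈ 21.26°.
Then ∠S = 180° − ∠T − ∠R ≈ 98.64°.
Law of sines gives s = t·sin S/sin T ≈ 95.685.
The bisector from T has length 2·r·s·cos(∠T/2)/(r+s) ≈ 44.456.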